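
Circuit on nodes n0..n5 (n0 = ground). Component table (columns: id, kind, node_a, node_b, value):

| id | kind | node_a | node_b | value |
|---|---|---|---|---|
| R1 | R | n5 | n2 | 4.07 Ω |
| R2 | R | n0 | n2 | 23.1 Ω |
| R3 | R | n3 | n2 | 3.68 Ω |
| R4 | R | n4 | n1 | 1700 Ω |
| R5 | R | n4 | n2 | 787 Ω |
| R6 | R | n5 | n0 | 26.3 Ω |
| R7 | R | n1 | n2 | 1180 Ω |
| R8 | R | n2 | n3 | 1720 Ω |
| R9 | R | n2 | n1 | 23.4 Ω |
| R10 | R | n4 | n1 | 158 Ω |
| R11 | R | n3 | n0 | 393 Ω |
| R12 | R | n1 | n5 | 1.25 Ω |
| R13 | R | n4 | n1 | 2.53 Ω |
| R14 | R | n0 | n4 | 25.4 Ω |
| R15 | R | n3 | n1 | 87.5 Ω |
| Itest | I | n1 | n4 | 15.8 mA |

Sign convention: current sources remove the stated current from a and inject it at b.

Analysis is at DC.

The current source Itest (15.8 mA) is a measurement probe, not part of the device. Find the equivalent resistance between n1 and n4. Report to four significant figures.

MNA unknowns: 5 node voltages V₁..V_5
R1: Y=0.2457 on G[5,2]
R2: Y=0.04329 on G[0,2]
R3: Y=0.2717 on G[3,2]
R4: Y=0.0005882 on G[4,1]
R5: Y=0.001271 on G[4,2]
R6: Y=0.03802 on G[5,0]
R7: Y=0.0008475 on G[1,2]
R8: Y=0.0005814 on G[2,3]
R9: Y=0.04274 on G[2,1]
R10: Y=0.006329 on G[4,1]
R11: Y=0.002545 on G[3,0]
R12: Y=0.8000 on G[1,5]
R13: Y=0.3953 on G[4,1]
R14: Y=0.03937 on G[0,4]
R15: Y=0.01143 on G[3,1]
Itest: z[1]−=0.0158, z[4]+=0.0158
solve → V1=-0.01306, V2=-0.01047, V3=-0.01048, V4=0.02379, V5=-0.01201

R_eq = 2.332 Ω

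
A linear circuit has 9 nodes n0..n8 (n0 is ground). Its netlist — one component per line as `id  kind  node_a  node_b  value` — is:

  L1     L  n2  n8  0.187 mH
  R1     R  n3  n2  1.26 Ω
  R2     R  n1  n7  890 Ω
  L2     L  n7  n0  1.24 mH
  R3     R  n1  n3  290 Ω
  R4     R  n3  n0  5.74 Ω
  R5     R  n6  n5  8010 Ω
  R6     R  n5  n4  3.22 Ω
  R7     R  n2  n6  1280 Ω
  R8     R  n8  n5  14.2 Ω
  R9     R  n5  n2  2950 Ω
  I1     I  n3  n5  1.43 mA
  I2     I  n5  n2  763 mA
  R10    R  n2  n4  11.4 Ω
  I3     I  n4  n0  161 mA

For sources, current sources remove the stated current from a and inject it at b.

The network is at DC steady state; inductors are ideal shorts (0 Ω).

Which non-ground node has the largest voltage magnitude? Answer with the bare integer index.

Element admittances at DC:
  L1: short n2↔n8 (DC inductor)
  Y(R1) = 0.7937 S between n3,n2
  Y(R2) = 0.001124 S between n1,n7
  L2: short n7↔n0 (DC inductor)
  Y(R3) = 0.003448 S between n1,n3
  Y(R4) = 0.1742 S between n3,n0
  Y(R5) = 0.0001248 S between n6,n5
  Y(R6) = 0.3106 S between n5,n4
  Y(R7) = 0.0007813 S between n2,n6
  Y(R8) = 0.07042 S between n8,n5
  Y(R9) = 0.0003390 S between n5,n2
  I1: injects 0.00143 A into n5 (from n3)
  I2: injects 0.763 A into n2 (from n5)
  Y(R10) = 0.08772 S between n2,n4
  I3: injects 0.161 A into n0 (from n4)
Assemble and solve the 10×10 MNA system:
  V(n1)=-0.6936  V(n2)=-1.121  V(n3)=-0.9197  V(n4)=-6.492  V(n5)=-7.491  V(n6)=-1.998  V(n7)=0.000  V(n8)=-1.121
  i(L1)=0.4486  i(L2)=-0.0007794

5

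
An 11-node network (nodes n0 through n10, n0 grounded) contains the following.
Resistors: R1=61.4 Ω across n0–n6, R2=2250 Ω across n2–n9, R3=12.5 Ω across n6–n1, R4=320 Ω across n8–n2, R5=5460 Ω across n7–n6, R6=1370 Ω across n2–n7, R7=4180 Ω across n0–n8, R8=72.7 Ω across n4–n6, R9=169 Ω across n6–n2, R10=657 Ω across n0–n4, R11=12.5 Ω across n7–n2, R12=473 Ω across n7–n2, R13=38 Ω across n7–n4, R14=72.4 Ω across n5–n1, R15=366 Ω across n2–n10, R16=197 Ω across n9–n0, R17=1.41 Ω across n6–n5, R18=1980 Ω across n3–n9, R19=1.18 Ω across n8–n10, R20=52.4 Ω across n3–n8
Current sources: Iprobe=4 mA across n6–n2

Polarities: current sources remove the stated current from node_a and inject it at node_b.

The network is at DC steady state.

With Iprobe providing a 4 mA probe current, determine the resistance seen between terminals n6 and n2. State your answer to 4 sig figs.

R_eq = 64.49 Ω

Apply KCL at each of the 10 non-ground nodes and solve the resulting linear system.
Node n1: branches {R3, R14} → V_1 = -0.02517
Node n2: branches {R2, R4, R6, R9, R11, R12, R15, Iprobe} → V_2 = 0.2328
Node n3: branches {R18, R20} → V_3 = 0.2050
Node n4: branches {R8, R10, R13} → V_4 = 0.1218
Node n5: branches {R14, R17} → V_5 = -0.02517
Node n6: branches {R1, R3, R5, R8, R9, R17, Iprobe} → V_6 = -0.02517
Node n7: branches {R5, R6, R11, R12, R13} → V_7 = 0.2057
Node n8: branches {R4, R7, R19, R20} → V_8 = 0.2095
Node n9: branches {R2, R16, R18} → V_9 = 0.03435
Node n10: branches {R15, R19} → V_10 = 0.2096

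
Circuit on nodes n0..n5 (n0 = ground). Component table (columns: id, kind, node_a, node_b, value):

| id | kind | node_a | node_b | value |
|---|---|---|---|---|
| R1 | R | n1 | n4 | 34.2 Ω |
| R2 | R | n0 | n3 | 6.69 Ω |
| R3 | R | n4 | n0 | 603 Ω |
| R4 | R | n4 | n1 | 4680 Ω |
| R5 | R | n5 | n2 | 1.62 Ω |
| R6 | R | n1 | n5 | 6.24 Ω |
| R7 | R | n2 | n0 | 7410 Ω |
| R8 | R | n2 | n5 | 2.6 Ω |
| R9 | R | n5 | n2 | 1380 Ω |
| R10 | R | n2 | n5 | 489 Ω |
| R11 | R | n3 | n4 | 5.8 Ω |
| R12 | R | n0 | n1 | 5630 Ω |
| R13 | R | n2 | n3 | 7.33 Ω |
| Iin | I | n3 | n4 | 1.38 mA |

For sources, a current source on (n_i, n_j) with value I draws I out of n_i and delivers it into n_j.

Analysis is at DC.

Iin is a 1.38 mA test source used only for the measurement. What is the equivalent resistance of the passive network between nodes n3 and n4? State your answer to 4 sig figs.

R_eq = 5.137 Ω

Element admittances at DC:
  Y(R1) = 0.02924 S between n1,n4
  Y(R2) = 0.1495 S between n0,n3
  Y(R3) = 0.001658 S between n4,n0
  Y(R4) = 0.0002137 S between n4,n1
  Y(R5) = 0.6173 S between n5,n2
  Y(R6) = 0.1603 S between n1,n5
  Y(R7) = 0.0001350 S between n2,n0
  Y(R8) = 0.3846 S between n2,n5
  Y(R9) = 0.0007246 S between n5,n2
  Y(R10) = 0.002045 S between n2,n5
  Y(R11) = 0.1724 S between n3,n4
  Y(R12) = 0.0001776 S between n0,n1
  Y(R13) = 0.1364 S between n2,n3
  Iin: injects 0.00138 A into n4 (from n3)
Assemble and solve the 5×5 MNA system:
  V(n1)=0.002043  V(n2)=0.0009872  V(n3)=-8.106e-05  V(n4)=0.007007  V(n5)=0.001132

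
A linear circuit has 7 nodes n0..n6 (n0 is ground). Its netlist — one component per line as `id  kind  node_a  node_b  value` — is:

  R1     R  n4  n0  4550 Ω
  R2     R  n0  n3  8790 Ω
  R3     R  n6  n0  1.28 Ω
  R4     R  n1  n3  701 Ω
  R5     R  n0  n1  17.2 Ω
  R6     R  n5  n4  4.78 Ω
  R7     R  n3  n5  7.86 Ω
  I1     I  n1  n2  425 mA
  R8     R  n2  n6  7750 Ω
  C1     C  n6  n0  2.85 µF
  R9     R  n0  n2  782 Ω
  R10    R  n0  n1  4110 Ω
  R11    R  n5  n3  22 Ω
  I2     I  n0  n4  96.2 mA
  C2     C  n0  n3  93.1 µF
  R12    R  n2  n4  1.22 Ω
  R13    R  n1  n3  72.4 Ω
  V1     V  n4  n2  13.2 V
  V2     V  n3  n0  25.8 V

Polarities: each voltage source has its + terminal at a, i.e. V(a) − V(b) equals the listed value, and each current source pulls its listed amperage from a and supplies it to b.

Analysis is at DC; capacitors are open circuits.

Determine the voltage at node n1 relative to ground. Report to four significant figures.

-0.4325 V

MNA unknowns: 6 node voltages V₁..V_6 plus 2 source currents (V1, V2)
R1: Y=0.0002198 on G[4,0]
R2: Y=0.0001138 on G[0,3]
R3: Y=0.7812 on G[6,0]
R4: Y=0.001427 on G[1,3]
R5: Y=0.05814 on G[0,1]
R6: Y=0.2092 on G[5,4]
R7: Y=0.1272 on G[3,5]
I1: z[1]−=0.425, z[2]+=0.425
R8: Y=0.0001290 on G[2,6]
C1: Y=0.000 on G[6,0]
R9: Y=0.001279 on G[0,2]
R10: Y=0.0002433 on G[0,1]
R11: Y=0.04545 on G[5,3]
I2: z[0]−=0.0962, z[4]+=0.0962
C2: Y=0.000 on G[0,3]
R12: Y=0.8197 on G[2,4]
R13: Y=0.01381 on G[1,3]
V1: row V4−V2=13.2, i_V1 at 4,2
V2: row V3−V0=25.8, i_V2 at 3,0
solve → V1=-0.4325, V2=17.77, V3=25.80, V4=30.97, V5=28.63, V6=0.002935
aux → i_V1=-11.22, i_V2=0.08669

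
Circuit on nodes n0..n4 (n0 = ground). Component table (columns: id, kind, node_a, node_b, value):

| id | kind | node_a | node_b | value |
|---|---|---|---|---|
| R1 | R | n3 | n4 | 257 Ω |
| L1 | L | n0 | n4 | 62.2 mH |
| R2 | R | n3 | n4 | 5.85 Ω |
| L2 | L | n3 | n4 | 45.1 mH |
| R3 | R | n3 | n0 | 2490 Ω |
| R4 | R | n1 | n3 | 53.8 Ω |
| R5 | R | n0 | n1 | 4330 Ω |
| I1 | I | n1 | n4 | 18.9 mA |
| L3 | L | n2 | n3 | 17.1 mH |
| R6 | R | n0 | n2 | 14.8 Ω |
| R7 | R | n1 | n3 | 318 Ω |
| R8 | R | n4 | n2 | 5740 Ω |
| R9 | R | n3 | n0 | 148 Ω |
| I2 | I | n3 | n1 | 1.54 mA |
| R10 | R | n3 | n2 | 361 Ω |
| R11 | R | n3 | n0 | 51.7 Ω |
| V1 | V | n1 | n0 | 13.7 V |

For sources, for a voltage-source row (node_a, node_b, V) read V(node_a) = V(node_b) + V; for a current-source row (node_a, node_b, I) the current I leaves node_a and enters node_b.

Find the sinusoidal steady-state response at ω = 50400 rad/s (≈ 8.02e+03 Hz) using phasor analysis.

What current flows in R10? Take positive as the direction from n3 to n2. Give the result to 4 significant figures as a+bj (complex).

0.01635+0.0007140j A

MNA unknowns: 4 node voltages V₁..V_4 plus 1 source current (V1)
R1: Y=0.003891+0.000j on G[3,4]
L1: Y=0.000-0.0003190j on G[0,4]
R2: Y=0.1709+0.000j on G[3,4]
L2: Y=0.000-0.0004399j on G[3,4]
R3: Y=0.0004016+0.000j on G[3,0]
R4: Y=0.01859+0.000j on G[1,3]
R5: Y=0.0002309+0.000j on G[0,1]
I1: z[1]−=0.0189, z[4]+=0.0189
L3: Y=0.000-0.001160j on G[2,3]
R6: Y=0.06757+0.000j on G[0,2]
R7: Y=0.003145+0.000j on G[1,3]
R8: Y=0.0001742+0.000j on G[4,2]
R9: Y=0.006757+0.000j on G[3,0]
I2: z[3]−=0.00154, z[1]+=0.00154
R10: Y=0.002770+0.000j on G[3,2]
R11: Y=0.01934+0.000j on G[3,0]
V1: row V1−V0=13.7, i_V1 at 1,0
solve → V1=13.70+0.000j, V2=0.2619-0.09010j, V3=6.165+0.1677j, V4=6.266+0.1791j
aux → i_V1=-0.1843+0.003644j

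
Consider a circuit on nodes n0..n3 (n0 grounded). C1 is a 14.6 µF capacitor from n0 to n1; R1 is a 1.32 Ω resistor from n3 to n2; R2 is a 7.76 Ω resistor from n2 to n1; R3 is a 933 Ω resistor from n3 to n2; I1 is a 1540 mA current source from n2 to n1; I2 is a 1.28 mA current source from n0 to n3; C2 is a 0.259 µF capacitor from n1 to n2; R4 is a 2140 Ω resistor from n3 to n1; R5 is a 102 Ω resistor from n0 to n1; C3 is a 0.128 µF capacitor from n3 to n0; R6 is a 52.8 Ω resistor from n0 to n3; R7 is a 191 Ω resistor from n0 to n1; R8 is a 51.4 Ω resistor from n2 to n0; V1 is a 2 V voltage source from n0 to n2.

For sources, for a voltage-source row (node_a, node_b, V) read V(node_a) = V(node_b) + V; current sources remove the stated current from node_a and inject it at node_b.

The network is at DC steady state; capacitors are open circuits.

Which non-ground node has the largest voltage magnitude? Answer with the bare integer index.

1

MNA unknowns: 3 node voltages V₁..V_3 plus 1 source current (V1)
C1: Y=0.000 on G[0,1]
R1: Y=0.7576 on G[3,2]
R2: Y=0.1289 on G[2,1]
R3: Y=0.001072 on G[3,2]
I1: z[2]−=1.54, z[1]+=1.54
I2: z[0]−=0.00128, z[3]+=0.00128
C2: Y=0.000 on G[1,2]
R4: Y=0.0004673 on G[3,1]
R5: Y=0.009804 on G[0,1]
C3: Y=0.000 on G[3,0]
R6: Y=0.01894 on G[0,3]
R7: Y=0.005236 on G[0,1]
R8: Y=0.01946 on G[2,0]
V1: row V0−V2=2, i_V1 at 0,2
solve → V1=8.875, V2=-2.000, V3=-1.943
aux → i_V1=0.05649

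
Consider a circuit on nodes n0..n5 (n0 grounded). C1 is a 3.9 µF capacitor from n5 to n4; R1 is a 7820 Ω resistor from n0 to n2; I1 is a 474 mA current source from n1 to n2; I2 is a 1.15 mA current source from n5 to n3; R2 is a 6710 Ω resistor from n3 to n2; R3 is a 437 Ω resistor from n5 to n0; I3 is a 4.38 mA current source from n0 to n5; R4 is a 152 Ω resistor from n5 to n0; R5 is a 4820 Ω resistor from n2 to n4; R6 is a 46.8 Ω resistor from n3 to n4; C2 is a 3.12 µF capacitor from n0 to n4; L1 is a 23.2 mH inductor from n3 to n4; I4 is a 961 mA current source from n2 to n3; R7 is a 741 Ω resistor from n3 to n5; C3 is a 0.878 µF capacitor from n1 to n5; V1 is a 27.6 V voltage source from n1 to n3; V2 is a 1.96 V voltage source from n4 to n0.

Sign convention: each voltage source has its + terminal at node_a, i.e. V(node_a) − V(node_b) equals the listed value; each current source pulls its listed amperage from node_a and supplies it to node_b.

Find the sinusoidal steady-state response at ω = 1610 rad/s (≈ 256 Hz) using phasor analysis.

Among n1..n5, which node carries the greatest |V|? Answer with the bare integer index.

Apply KCL at each of the 5 non-ground nodes and solve the resulting linear system.
Node n1: branches {I1, C3, V1} → V_1 = 36.79+6.693j
Node n2: branches {R1, I1, R2, R5, I4} → V_2 = -1002+2.059j
Node n3: branches {I2, R2, R6, L1, I4, R7, V1} → V_3 = 9.189+6.693j
Node n4: branches {C1, R5, R6, C2, L1, V2} → V_4 = 1.960+0.000j
Node n5: branches {C1, I2, R3, I3, R4, R7, C3} → V_5 = 3.835+4.291j
Source currents: i(V1)=-0.4706-0.04658j, i(V2)=0.09848-0.04816j

2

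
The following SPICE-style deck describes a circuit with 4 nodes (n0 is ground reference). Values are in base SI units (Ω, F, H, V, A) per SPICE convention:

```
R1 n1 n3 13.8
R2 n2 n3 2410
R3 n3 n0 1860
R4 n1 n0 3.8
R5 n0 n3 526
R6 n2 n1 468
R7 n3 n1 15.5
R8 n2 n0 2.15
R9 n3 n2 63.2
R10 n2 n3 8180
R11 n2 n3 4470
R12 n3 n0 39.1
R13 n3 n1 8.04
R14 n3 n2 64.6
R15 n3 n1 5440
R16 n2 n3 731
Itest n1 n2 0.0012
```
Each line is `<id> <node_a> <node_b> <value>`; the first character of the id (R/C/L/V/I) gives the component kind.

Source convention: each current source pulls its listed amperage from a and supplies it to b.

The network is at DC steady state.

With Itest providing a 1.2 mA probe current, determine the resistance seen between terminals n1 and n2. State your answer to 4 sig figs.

R_eq = 4.839 Ω

Element admittances at DC:
  Y(R1) = 0.07246 S between n1,n3
  Y(R2) = 0.0004149 S between n2,n3
  Y(R3) = 0.0005376 S between n3,n0
  Y(R4) = 0.2632 S between n1,n0
  Y(R5) = 0.001901 S between n0,n3
  Y(R6) = 0.002137 S between n2,n1
  Y(R7) = 0.06452 S between n3,n1
  Y(R8) = 0.4651 S between n2,n0
  Y(R9) = 0.01582 S between n3,n2
  Y(R10) = 0.0001222 S between n2,n3
  Y(R11) = 0.0002237 S between n2,n3
  Y(R12) = 0.02558 S between n3,n0
  Y(R13) = 0.1244 S between n3,n1
  Y(R14) = 0.01548 S between n3,n2
  Y(R15) = 0.0001838 S between n3,n1
  Y(R16) = 0.001368 S between n2,n3
  Itest: injects 0.0012 A into n2 (from n1)
Assemble and solve the 3×3 MNA system:
  V(n1)=-0.003605  V(n2)=0.002202  V(n3)=-0.002691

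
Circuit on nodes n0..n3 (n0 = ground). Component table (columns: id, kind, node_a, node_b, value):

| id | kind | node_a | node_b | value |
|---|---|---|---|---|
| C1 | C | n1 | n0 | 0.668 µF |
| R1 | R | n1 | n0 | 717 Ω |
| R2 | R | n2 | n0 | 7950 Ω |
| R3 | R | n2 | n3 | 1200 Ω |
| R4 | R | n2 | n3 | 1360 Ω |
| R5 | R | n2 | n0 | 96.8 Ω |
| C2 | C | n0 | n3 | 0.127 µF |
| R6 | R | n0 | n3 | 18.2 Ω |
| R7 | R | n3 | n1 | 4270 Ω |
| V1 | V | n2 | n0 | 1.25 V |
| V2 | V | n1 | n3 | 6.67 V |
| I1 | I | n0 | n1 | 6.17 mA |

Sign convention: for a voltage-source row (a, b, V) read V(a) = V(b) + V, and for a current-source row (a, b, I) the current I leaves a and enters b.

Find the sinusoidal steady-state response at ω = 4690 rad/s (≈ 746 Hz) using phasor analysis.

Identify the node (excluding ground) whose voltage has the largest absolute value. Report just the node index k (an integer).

1

Apply KCL at each of the 3 non-ground nodes and solve the resulting linear system.
Node n1: branches {C1, R1, R7, V2, I1} → V_1 = 6.627-0.3581j
Node n2: branches {R2, R3, R4, R5, V1} → V_2 = 1.250+0.000j
Node n3: branches {R3, R4, C2, R6, R7, V2} → V_3 = -0.04329-0.3581j
Source currents: i(V1)=-0.01510-0.0005617j, i(V2)=-0.005756-0.02026j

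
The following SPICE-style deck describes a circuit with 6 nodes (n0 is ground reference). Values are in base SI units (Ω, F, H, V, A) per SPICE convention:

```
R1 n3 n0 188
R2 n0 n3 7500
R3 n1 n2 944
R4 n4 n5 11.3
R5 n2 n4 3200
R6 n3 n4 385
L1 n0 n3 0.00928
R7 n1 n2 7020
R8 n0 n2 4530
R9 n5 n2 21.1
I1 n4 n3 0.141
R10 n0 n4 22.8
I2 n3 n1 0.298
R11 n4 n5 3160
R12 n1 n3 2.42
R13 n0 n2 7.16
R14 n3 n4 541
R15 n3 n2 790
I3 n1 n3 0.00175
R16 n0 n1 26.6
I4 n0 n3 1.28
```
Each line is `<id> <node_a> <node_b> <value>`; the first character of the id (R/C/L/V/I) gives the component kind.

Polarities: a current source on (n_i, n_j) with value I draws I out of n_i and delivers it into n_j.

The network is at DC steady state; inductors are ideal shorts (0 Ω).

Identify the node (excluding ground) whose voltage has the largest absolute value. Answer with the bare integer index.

4

Element admittances at DC:
  Y(R1) = 0.005319 S between n3,n0
  Y(R2) = 0.0001333 S between n0,n3
  Y(R3) = 0.001059 S between n1,n2
  Y(R4) = 0.08850 S between n4,n5
  Y(R5) = 0.0003125 S between n2,n4
  Y(R6) = 0.002597 S between n3,n4
  L1: short n0↔n3 (DC inductor)
  Y(R7) = 0.0001425 S between n1,n2
  Y(R8) = 0.0002208 S between n0,n2
  Y(R9) = 0.04739 S between n5,n2
  I1: injects 0.141 A into n3 (from n4)
  Y(R10) = 0.04386 S between n0,n4
  I2: injects 0.298 A into n1 (from n3)
  Y(R11) = 0.0003165 S between n4,n5
  Y(R12) = 0.4132 S between n1,n3
  Y(R13) = 0.1397 S between n0,n2
  Y(R14) = 0.001848 S between n3,n4
  Y(R15) = 0.001266 S between n3,n2
  I3: injects 0.00175 A into n3 (from n1)
  Y(R16) = 0.03759 S between n0,n1
  I4: injects 1.28 A into n3 (from n0)
Assemble and solve the 6×6 MNA system:
  V(n1)=0.6545  V(n2)=-0.3382  V(n3)=0.000  V(n4)=-1.906  V(n5)=-1.360
  i(L1)=-1.386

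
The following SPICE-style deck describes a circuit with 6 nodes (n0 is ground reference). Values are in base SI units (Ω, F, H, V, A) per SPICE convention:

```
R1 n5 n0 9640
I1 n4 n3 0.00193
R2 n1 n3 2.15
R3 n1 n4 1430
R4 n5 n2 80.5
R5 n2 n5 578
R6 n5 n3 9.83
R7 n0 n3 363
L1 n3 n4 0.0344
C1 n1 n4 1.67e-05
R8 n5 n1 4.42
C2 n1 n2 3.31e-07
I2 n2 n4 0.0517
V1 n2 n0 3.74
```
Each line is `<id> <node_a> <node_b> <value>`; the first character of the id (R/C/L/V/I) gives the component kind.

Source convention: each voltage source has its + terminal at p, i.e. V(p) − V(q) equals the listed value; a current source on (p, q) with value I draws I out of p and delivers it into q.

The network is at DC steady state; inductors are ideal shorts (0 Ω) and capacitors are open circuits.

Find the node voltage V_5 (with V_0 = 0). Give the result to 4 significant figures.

6.129 V

Apply KCL at each of the 5 non-ground nodes and solve the resulting linear system.
Node n1: branches {R2, R3, C1, R8, C2} → V_1 = 6.220
Node n2: branches {R4, R5, C2, I2, V1} → V_2 = 3.740
Node n3: branches {I1, R2, R6, R7, L1} → V_3 = 6.264
Node n4: branches {I1, R3, L1, C1, I2} → V_4 = 6.264
Node n5: branches {R1, R4, R5, R6, R8} → V_5 = 6.129
Source currents: i(L1)=-0.04974, i(V1)=-0.01789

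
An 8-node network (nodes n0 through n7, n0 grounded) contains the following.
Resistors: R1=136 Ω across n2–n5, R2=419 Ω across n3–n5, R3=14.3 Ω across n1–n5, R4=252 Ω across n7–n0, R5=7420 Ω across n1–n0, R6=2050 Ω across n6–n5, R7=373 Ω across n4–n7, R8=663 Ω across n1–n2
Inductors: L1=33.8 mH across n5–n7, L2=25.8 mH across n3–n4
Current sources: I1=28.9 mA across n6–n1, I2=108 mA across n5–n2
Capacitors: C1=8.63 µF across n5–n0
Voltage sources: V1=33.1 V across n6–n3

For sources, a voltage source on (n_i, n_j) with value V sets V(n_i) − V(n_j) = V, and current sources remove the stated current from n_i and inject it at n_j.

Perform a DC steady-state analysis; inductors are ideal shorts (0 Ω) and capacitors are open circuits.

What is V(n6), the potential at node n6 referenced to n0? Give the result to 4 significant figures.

24.97 V

MNA unknowns: 7 node voltages V₁..V_7 plus 3 source currents (L1, L2, V1)
R1: Y=0.007353 on G[2,5]
R2: Y=0.002387 on G[3,5]
L1: row V5−V7=0, i_L1 at 5,7
I1: z[6]−=0.0289, z[1]+=0.0289
C1: Y=0.000 on G[5,0]
R3: Y=0.06993 on G[1,5]
I2: z[5]−=0.108, z[2]+=0.108
R4: Y=0.003968 on G[7,0]
R5: Y=0.0001348 on G[1,0]
R6: Y=0.0004878 on G[6,5]
L2: row V3−V4=0, i_L2 at 3,4
R7: Y=0.002681 on G[4,7]
R8: Y=0.001508 on G[1,2]
V1: row V6−V3=33.1, i_V1 at 6,3
solve → V1=0.6413, V2=12.28, V3=-8.130, V4=-8.130, V5=-0.02178, V6=24.97, V7=-0.02178
aux → i_L1=0.02165, i_L2=-0.02174, i_V1=-0.04109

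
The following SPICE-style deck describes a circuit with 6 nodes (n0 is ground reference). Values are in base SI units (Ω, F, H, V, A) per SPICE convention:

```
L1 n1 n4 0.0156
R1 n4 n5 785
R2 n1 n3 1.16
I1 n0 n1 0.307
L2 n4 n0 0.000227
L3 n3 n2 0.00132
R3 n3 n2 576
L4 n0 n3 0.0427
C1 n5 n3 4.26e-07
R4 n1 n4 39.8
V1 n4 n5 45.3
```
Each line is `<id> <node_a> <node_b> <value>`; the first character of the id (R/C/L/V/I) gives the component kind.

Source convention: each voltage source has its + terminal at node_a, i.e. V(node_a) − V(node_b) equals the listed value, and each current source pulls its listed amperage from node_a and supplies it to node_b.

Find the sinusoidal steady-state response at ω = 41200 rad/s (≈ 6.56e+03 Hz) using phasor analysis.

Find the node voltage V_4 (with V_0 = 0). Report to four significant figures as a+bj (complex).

MNA unknowns: 5 node voltages V₁..V_5 plus 1 source current (V1)
L1: Y=0.000-0.001556j on G[1,4]
R1: Y=0.001274+0.000j on G[4,5]
R2: Y=0.8621+0.000j on G[1,3]
I1: z[0]−=0.307, z[1]+=0.307
L2: Y=0.000-0.1069j on G[4,0]
L3: Y=0.000-0.01839j on G[3,2]
R3: Y=0.001736+0.000j on G[3,2]
L4: Y=0.000-0.0005684j on G[0,3]
C1: Y=0.000+0.01755j on G[5,3]
R4: Y=0.02513+0.000j on G[1,4]
V1: row V4−V5=45.3, i_V1 at 4,5
solve → V1=-5.476-24.87j, V2=-6.043-25.67j, V3=-6.043-25.67j, V4=0.03213+3.008j, V5=-45.27+3.008j
aux → i_V1=-0.5611-0.6884j

0.03213+3.008j V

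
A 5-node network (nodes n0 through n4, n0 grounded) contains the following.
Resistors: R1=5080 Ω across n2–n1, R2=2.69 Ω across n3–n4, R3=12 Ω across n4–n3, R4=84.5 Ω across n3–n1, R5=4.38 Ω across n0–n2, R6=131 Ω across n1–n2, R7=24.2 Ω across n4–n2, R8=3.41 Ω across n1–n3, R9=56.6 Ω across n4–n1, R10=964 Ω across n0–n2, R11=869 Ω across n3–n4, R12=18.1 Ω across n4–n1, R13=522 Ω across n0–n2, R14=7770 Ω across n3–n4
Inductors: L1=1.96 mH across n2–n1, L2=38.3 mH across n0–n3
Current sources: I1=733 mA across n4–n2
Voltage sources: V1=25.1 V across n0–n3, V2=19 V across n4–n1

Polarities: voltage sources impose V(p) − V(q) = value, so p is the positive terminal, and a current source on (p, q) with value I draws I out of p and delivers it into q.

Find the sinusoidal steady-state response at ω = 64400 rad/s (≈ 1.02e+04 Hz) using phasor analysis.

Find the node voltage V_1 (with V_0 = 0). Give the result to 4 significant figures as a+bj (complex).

MNA unknowns: 4 node voltages V₁..V_4 plus 2 source currents (V1, V2)
R1: Y=0.0001969+0.000j on G[2,1]
R2: Y=0.3717+0.000j on G[3,4]
R3: Y=0.08333+0.000j on G[4,3]
R4: Y=0.01183+0.000j on G[3,1]
R5: Y=0.2283+0.000j on G[0,2]
L1: Y=0.000-0.007922j on G[2,1]
R6: Y=0.007634+0.000j on G[1,2]
R7: Y=0.04132+0.000j on G[4,2]
I1: z[4]−=0.733, z[2]+=0.733
R8: Y=0.2933+0.000j on G[1,3]
R9: Y=0.01767+0.000j on G[4,1]
R10: Y=0.001037+0.000j on G[0,2]
L2: Y=0.000-0.0004054j on G[0,3]
R11: Y=0.001151+0.000j on G[3,4]
R12: Y=0.05525+0.000j on G[4,1]
R13: Y=0.001916+0.000j on G[0,2]
R14: Y=0.0001287+0.000j on G[3,4]
V1: row V0−V3=25.1, i_V1 at 0,3
V2: row V4−V1=19, i_V2 at 4,1
solve → V1=-36.19-0.2870j, V2=-0.9653+0.9450j, V3=-25.10+0.000j, V4=-17.19-0.2870j
aux → i_V1=-0.2232+0.2287j, i_V2=-5.056+0.1819j

-36.19-0.2870j V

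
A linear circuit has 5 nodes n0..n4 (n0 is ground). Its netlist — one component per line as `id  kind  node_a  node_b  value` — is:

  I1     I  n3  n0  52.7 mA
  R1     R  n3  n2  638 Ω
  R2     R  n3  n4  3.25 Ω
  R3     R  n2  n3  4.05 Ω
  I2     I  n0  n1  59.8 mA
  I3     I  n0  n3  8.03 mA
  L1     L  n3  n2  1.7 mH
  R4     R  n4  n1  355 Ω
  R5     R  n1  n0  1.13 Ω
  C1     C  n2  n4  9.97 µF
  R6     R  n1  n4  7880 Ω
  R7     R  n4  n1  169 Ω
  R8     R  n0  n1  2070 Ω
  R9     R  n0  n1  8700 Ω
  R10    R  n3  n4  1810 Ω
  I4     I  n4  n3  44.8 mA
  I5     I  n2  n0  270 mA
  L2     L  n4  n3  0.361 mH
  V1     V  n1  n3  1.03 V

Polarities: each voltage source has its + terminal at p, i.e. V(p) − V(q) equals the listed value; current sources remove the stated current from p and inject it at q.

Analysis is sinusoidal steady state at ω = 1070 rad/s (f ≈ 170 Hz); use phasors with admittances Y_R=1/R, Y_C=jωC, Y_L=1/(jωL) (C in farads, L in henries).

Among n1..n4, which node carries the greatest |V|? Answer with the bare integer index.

Element admittances at ω=1070 rad/s:
  I1: injects 0.0527 A into n0 (from n3)
  Y(R1) = 0.001567+0.000j S between n3,n2
  Y(R2) = 0.3077+0.000j S between n3,n4
  Y(R3) = 0.2469+0.000j S between n2,n3
  I2: injects 0.0598 A into n1 (from n0)
  I3: injects 0.00803 A into n3 (from n0)
  Y(L1) = 0.000-0.5498j S between n3,n2
  Y(R4) = 0.002817+0.000j S between n4,n1
  Y(R5) = 0.8850+0.000j S between n1,n0
  Y(C1) = 0.000+0.01067j S between n2,n4
  Y(R6) = 0.0001269+0.000j S between n1,n4
  Y(R7) = 0.005917+0.000j S between n4,n1
  Y(R8) = 0.0004831+0.000j S between n0,n1
  Y(R9) = 0.0001149+0.000j S between n0,n1
  Y(R10) = 0.0005525+0.000j S between n3,n4
  I4: injects 0.0448 A into n3 (from n4)
  I5: injects 0.27 A into n0 (from n2)
  Y(L2) = 0.000-2.589j S between n4,n3
  V1: constraint V(n1)−V(n3) = 1.03
Assemble and solve the 5×5 MNA system:
  V(n1)=-0.2878+0.000j  V(n2)=-1.508-0.4129j  V(n3)=-1.318+0.000j  V(n4)=-1.319-0.01204j
  i(V1)=0.3055-0.0001067j

2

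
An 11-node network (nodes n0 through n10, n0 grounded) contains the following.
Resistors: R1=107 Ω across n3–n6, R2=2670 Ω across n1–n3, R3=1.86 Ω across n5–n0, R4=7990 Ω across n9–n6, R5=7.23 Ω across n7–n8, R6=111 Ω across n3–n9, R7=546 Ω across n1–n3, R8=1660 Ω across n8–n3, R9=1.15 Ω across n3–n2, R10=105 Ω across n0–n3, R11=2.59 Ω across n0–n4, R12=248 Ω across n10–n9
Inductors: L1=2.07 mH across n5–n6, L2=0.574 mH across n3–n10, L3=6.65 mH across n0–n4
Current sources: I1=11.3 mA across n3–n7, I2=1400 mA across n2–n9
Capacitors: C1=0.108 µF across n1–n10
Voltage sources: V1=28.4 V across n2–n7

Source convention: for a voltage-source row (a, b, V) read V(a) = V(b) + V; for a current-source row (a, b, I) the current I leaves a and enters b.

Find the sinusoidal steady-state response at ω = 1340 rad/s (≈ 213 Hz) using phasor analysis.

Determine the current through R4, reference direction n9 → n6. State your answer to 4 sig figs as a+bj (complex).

Element admittances at ω=1340 rad/s:
  Y(R1) = 0.009346+0.000j S between n3,n6
  Y(L1) = 0.000-0.3605j S between n5,n6
  Y(R2) = 0.0003745+0.000j S between n1,n3
  Y(L2) = 0.000-1.300j S between n3,n10
  Y(R3) = 0.5376+0.000j S between n5,n0
  Y(R4) = 0.0001252+0.000j S between n9,n6
  I1: injects 0.0113 A into n7 (from n3)
  Y(R5) = 0.1383+0.000j S between n7,n8
  Y(R6) = 0.009009+0.000j S between n3,n9
  Y(R7) = 0.001832+0.000j S between n1,n3
  Y(L3) = 0.000-0.1122j S between n0,n4
  Y(R8) = 0.0006024+0.000j S between n8,n3
  I2: injects 1.4 A into n9 (from n2)
  Y(R9) = 0.8696+0.000j S between n3,n2
  Y(R10) = 0.009524+0.000j S between n0,n3
  Y(R11) = 0.3861+0.000j S between n0,n4
  Y(R12) = 0.004032+0.000j S between n10,n9
  Y(C1) = 0.000+0.0001447j S between n1,n10
  V1: constraint V(n2)−V(n7) = 28.4
Assemble and solve the 11×11 MNA system:
  V(n1)=-0.7160+0.009866j  V(n2)=-2.271+0.008406j  V(n3)=-0.6944+0.008406j  V(n4)=0.000+0.000j  V(n5)=0.01230-0.0001489j  V(n6)=0.01252+0.01820j  V(n7)=-30.67+0.008406j  V(n8)=-30.54+0.008406j  V(n9)=105.6+0.1095j  V(n10)=-0.6937+0.3382j
  i(V1)=-0.02928+0.000j

0.01322+1.143e-05j A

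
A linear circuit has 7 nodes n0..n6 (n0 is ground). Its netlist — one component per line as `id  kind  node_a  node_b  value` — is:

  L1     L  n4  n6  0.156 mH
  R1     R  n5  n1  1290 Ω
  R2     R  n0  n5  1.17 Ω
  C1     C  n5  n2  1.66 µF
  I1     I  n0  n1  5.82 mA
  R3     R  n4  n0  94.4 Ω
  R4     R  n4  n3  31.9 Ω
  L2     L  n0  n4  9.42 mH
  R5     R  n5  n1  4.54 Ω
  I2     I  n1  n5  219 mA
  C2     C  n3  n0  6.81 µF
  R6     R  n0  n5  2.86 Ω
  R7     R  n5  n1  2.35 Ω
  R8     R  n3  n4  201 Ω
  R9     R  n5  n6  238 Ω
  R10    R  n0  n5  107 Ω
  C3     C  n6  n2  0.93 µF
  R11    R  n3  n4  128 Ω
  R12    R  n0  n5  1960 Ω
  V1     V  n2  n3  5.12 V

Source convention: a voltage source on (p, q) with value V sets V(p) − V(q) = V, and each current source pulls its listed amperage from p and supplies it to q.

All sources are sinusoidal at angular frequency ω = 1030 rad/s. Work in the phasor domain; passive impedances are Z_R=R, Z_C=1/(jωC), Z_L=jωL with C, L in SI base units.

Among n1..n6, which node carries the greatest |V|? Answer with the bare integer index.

MNA unknowns: 6 node voltages V₁..V_6 plus 1 source current (V1)
L1: Y=0.000-6.224j on G[4,6]
R1: Y=0.0007752+0.000j on G[5,1]
R2: Y=0.8547+0.000j on G[0,5]
C1: Y=0.000+0.001710j on G[5,2]
I1: z[0]−=0.00582, z[1]+=0.00582
R3: Y=0.01059+0.000j on G[4,0]
R4: Y=0.03135+0.000j on G[4,3]
L2: Y=0.000-0.1031j on G[0,4]
R5: Y=0.2203+0.000j on G[5,1]
I2: z[1]−=0.219, z[5]+=0.219
C2: Y=0.000+0.007014j on G[3,0]
R6: Y=0.3497+0.000j on G[0,5]
R7: Y=0.4255+0.000j on G[5,1]
R8: Y=0.004975+0.000j on G[3,4]
R9: Y=0.004202+0.000j on G[5,6]
R10: Y=0.009346+0.000j on G[0,5]
C3: Y=0.000+0.0009579j on G[6,2]
R11: Y=0.007812+0.000j on G[3,4]
R12: Y=0.0005102+0.000j on G[0,5]
V1: row V2−V3=5.12, i_V1 at 2,3
solve → V1=-0.3242+0.007041j, V2=5.123-0.3490j, V3=0.003030-0.3490j, V4=0.07897-0.04073j, V5=0.005546+0.007041j, V6=0.07816-0.04073j
aux → i_V1=-0.0009039-0.01358j

2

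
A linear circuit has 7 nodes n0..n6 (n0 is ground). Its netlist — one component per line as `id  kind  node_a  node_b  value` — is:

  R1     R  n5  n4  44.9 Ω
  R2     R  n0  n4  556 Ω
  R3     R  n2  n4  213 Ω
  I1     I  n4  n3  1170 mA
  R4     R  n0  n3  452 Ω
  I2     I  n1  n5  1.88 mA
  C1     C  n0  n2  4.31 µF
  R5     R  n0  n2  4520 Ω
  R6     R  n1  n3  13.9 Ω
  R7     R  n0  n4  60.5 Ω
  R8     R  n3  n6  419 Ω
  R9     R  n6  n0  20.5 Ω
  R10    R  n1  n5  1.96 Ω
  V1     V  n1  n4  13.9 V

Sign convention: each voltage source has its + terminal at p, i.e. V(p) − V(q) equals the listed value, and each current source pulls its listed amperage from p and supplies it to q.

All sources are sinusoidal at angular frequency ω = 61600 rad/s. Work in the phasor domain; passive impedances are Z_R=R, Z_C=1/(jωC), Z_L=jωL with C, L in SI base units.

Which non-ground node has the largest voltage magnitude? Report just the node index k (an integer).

Apply KCL at each of the 6 non-ground nodes and solve the resulting linear system.
Node n1: branches {I2, R6, R10, V1} → V_1 = 9.223+0.01425j
Node n2: branches {R3, C1, R5} → V_2 = -0.001279+0.08267j
Node n3: branches {I1, R4, R6, R8} → V_3 = 23.99+0.01341j
Node n4: branches {R1, R2, R3, I1, R7, V1} → V_4 = -4.677+0.01425j
Node n5: branches {R1, I2, R10} → V_5 = 8.646+0.01425j
Node n6: branches {R8, R9} → V_6 = 1.119+0.0006254j
Source currents: i(V1)=0.7656-6.018e-05j

3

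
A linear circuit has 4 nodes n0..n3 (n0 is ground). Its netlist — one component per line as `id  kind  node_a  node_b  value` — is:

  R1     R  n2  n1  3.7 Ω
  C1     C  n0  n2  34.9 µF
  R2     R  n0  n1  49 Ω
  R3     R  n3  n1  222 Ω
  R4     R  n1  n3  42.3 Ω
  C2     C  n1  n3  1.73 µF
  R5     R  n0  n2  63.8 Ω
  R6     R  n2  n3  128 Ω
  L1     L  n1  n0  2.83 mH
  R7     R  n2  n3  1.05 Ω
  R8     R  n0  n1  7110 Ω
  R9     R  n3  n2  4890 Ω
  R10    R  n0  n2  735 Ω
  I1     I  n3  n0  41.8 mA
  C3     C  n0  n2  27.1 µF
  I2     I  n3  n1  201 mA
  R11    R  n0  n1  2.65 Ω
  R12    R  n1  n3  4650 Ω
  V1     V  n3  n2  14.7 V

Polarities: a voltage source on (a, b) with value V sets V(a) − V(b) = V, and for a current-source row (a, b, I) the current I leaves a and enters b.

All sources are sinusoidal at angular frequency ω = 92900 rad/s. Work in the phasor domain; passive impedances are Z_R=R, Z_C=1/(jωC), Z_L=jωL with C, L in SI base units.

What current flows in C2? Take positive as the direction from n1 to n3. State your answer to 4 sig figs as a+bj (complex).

MNA unknowns: 3 node voltages V₁..V_3 plus 1 source current (V1)
R1: Y=0.2703+0.000j on G[2,1]
C1: Y=0.000+3.242j on G[0,2]
R2: Y=0.02041+0.000j on G[0,1]
R3: Y=0.004505+0.000j on G[3,1]
R4: Y=0.02364+0.000j on G[1,3]
C2: Y=0.000+0.1607j on G[1,3]
R5: Y=0.01567+0.000j on G[0,2]
R6: Y=0.007812+0.000j on G[2,3]
L1: Y=0.000-0.003804j on G[1,0]
R7: Y=0.9524+0.000j on G[2,3]
R8: Y=0.0001406+0.000j on G[0,1]
R9: Y=0.0002045+0.000j on G[3,2]
R10: Y=0.001361+0.000j on G[0,2]
I1: z[3]−=0.0418, z[0]+=0.0418
C3: Y=0.000+2.518j on G[0,2]
I2: z[3]−=0.201, z[1]+=0.201
R11: Y=0.3774+0.000j on G[0,1]
R12: Y=0.0002151+0.000j on G[1,3]
V1: row V3−V2=14.7, i_V1 at 3,2
solve → V1=1.461+3.061j, V2=-0.2108+0.1096j, V3=14.49+0.1096j
aux → i_V1=-15.20-2.010j

-0.4743-2.094j A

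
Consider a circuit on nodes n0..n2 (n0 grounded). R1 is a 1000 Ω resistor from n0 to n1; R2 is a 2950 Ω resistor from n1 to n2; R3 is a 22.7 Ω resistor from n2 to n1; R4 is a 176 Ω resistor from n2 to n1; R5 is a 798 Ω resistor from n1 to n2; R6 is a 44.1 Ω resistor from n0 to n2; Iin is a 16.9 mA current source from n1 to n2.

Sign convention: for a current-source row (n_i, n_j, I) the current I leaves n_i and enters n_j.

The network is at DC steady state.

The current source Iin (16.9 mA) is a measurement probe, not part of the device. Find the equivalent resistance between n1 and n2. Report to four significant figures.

R_eq = 19.13 Ω

MNA unknowns: 2 node voltages V₁..V_2
R1: Y=0.001000 on G[0,1]
R2: Y=0.0003390 on G[1,2]
R3: Y=0.04405 on G[2,1]
R4: Y=0.005682 on G[2,1]
R5: Y=0.001253 on G[1,2]
R6: Y=0.02268 on G[0,2]
Iin: z[1]−=0.0169, z[2]+=0.0169
solve → V1=-0.3096, V2=0.01365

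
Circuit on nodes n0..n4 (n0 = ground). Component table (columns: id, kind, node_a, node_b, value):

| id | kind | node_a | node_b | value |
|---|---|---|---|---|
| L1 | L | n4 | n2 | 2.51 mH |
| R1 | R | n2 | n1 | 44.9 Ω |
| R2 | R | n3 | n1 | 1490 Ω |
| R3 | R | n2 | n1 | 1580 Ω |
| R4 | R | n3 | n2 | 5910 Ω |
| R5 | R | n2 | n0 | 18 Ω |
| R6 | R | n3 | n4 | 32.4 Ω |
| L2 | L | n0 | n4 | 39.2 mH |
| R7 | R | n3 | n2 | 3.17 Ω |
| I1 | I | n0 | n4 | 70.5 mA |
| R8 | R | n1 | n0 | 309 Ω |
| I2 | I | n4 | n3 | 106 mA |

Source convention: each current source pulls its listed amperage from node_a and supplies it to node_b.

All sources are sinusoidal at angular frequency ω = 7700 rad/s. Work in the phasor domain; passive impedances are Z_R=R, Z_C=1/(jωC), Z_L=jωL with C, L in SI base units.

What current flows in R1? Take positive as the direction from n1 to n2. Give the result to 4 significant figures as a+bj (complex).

-0.003131-0.0001656j A

Apply KCL at each of the 4 non-ground nodes and solve the resulting linear system.
Node n1: branches {R1, R2, R3, R8} → V_1 = 1.083+0.04773j
Node n2: branches {L1, R1, R3, R4, R5, R7} → V_2 = 1.223+0.05517j
Node n3: branches {R2, R4, R6, R7, I2} → V_3 = 1.506+0.02417j
Node n4: branches {L1, R6, L2, I1, I2} → V_4 = 0.9718-0.2934j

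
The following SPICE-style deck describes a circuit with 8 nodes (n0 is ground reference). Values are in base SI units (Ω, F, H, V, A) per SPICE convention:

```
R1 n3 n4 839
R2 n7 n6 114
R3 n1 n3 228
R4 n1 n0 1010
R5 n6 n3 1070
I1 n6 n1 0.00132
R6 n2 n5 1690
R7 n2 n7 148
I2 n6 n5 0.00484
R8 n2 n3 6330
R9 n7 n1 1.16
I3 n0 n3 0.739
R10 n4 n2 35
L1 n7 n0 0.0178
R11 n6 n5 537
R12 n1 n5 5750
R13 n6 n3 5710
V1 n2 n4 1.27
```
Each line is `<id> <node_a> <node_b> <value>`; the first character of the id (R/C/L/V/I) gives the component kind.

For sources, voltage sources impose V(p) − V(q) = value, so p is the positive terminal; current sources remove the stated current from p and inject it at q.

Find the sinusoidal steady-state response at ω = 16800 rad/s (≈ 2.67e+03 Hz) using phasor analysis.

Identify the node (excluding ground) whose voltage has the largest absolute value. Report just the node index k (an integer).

3

Element admittances at ω=16800 rad/s:
  Y(R1) = 0.001192+0.000j S between n3,n4
  Y(R2) = 0.008772+0.000j S between n7,n6
  Y(R3) = 0.004386+0.000j S between n1,n3
  Y(R4) = 0.0009901+0.000j S between n1,n0
  Y(R5) = 0.0009346+0.000j S between n6,n3
  I1: injects 0.00132 A into n1 (from n6)
  Y(R6) = 0.0005917+0.000j S between n2,n5
  Y(R7) = 0.006757+0.000j S between n2,n7
  I2: injects 0.00484 A into n5 (from n6)
  Y(R8) = 0.0001580+0.000j S between n2,n3
  Y(R9) = 0.8621+0.000j S between n7,n1
  I3: injects 0.739 A into n3 (from n0)
  Y(R10) = 0.02857+0.000j S between n4,n2
  Y(L1) = 0.000-0.003344j S between n7,n0
  Y(R11) = 0.001862+0.000j S between n6,n5
  Y(R12) = 0.0001739+0.000j S between n1,n5
  Y(R13) = 0.0001751+0.000j S between n6,n3
  V1: constraint V(n2)−V(n4) = 1.27
Assemble and solve the 8×8 MNA system:
  V(n1)=60.56+202.8j  V(n2)=78.92+203.0j  V(n3)=173.9+202.9j  V(n4)=77.65+203.0j  V(n5)=75.12+203.0j  V(n6)=72.67+203.0j  V(n7)=60.05+203.1j
  i(V1)=-0.1510+0.0001558j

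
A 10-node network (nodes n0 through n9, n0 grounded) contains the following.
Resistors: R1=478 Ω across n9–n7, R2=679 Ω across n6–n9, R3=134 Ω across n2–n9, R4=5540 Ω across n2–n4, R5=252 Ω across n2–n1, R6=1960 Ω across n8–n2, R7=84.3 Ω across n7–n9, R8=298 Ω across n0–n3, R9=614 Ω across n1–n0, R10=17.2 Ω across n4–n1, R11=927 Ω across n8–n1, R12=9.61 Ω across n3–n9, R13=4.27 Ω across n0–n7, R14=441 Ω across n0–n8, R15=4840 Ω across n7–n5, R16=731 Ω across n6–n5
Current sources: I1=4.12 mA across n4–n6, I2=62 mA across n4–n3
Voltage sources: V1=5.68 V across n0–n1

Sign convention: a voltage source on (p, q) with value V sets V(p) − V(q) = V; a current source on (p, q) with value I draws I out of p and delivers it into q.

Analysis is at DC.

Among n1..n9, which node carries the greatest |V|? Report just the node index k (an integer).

4

MNA unknowns: 9 node voltages V₁..V_9 plus 1 source current (V1)
R1: Y=0.002092 on G[9,7]
R2: Y=0.001473 on G[6,9]
R3: Y=0.007463 on G[2,9]
R4: Y=0.0001805 on G[2,4]
R5: Y=0.003968 on G[2,1]
R6: Y=0.0005102 on G[8,2]
R7: Y=0.01186 on G[7,9]
R8: Y=0.003356 on G[0,3]
I1: z[4]−=0.00412, z[6]+=0.00412
R9: Y=0.001629 on G[1,0]
R10: Y=0.05814 on G[4,1]
R11: Y=0.001079 on G[8,1]
R12: Y=0.1041 on G[3,9]
R13: Y=0.2342 on G[0,7]
I2: z[4]−=0.062, z[3]+=0.062
R14: Y=0.002268 on G[0,8]
R15: Y=0.0002066 on G[7,5]
R16: Y=0.001368 on G[6,5]
V1: row V0−V1=5.68, i_V1 at 0,1
solve → V1=-5.680, V2=-0.4902, V3=3.001, V4=-6.798, V5=4.136, V6=4.739, V7=0.1440, V8=-1.654, V9=2.502
aux → i_V1=0.03079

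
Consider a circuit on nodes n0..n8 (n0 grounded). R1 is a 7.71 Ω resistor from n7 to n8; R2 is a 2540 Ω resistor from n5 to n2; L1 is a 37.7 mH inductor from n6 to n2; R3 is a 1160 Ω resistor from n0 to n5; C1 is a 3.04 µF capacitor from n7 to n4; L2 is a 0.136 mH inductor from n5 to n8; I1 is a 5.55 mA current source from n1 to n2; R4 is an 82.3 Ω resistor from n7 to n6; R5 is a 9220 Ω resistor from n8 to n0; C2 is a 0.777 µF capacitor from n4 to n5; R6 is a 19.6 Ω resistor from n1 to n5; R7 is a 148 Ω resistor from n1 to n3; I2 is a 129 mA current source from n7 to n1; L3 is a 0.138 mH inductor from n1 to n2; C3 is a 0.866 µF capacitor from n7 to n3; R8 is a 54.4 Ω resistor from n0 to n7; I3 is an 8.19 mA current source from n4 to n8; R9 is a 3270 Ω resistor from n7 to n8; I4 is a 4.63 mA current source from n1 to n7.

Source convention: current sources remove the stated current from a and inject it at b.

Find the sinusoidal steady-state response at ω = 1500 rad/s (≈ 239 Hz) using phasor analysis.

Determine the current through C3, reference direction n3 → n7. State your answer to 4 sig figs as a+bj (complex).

Apply KCL at each of the 8 non-ground nodes and solve the resulting linear system.
Node n1: branches {I1, R6, R7, I2, L3, I4} → V_1 = 2.711+0.2753j
Node n2: branches {R2, L1, I1, L3} → V_2 = 2.709+0.2712j
Node n3: branches {R7, C3} → V_3 = 2.665-0.2449j
Node n4: branches {C1, C2, I3} → V_4 = 0.1244+1.444j
Node n5: branches {R2, R3, L2, C2, R6} → V_5 = 0.7702+0.08455j
Node n6: branches {L1, R4} → V_6 = 1.956-1.100j
Node n7: branches {R1, C1, R4, I2, C3, R8, R9, I4} → V_7 = -0.04068-0.004347j
Node n8: branches {R1, L2, R5, I3, R9} → V_8 = 0.7720+0.06465j

0.0003125+0.003515j A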